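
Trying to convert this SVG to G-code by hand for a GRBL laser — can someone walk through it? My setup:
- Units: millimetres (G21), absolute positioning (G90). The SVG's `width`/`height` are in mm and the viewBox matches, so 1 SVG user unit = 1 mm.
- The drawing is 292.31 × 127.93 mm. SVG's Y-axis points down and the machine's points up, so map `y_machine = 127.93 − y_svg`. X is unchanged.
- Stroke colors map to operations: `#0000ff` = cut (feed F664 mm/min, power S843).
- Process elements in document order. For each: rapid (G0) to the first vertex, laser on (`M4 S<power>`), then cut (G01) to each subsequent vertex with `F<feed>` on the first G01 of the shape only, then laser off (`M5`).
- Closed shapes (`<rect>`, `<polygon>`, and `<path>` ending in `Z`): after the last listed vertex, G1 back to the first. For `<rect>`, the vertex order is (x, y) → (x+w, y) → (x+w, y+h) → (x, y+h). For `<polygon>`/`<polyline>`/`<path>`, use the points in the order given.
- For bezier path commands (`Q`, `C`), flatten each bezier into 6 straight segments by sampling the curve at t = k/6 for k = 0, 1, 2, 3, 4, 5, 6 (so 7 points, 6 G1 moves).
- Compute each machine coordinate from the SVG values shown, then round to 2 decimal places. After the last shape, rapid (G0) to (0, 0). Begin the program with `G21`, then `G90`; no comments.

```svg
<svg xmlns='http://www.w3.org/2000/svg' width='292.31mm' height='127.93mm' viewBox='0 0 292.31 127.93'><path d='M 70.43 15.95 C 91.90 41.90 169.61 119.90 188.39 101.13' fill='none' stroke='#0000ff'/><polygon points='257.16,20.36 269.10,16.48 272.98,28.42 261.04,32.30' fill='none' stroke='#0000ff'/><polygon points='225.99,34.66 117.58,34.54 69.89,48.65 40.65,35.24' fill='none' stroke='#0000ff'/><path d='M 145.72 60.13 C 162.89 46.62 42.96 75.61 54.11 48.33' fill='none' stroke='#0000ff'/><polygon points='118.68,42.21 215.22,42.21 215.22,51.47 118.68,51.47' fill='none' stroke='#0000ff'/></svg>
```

G21
G90
G0 X70.43 Y111.98
M4 S843
G01 X85.32 Y95.36 F664
G01 X106.38 Y74.19
G01 X130.42 Y52.62
G01 X154.23 Y34.77
G01 X174.62 Y24.79
G01 X188.39 Y26.80
M5
G0 X257.16 Y107.57
M4 S843
G01 X269.10 Y111.45 F664
G01 X272.98 Y99.51
G01 X261.04 Y95.63
G01 X257.16 Y107.57
M5
G0 X225.99 Y93.27
M4 S843
G01 X117.58 Y93.39 F664
G01 X69.89 Y79.28
G01 X40.65 Y92.69
G01 X225.99 Y93.27
M5
G0 X145.72 Y67.80
M4 S843
G01 X144.12 Y71.47 F664
G01 X127.12 Y70.80
G01 X102.17 Y68.54
G01 X76.72 Y67.42
G01 X58.22 Y70.19
G01 X54.11 Y79.60
M5
G0 X118.68 Y85.72
M4 S843
G01 X215.22 Y85.72 F664
G01 X215.22 Y76.46
G01 X118.68 Y76.46
G01 X118.68 Y85.72
M5
G0 X0.00 Y0.00

Since the viewBox matches the mm dimensions, user units are millimetres directly. The only transform is the Y-flip y_m = 127.93 − y_svg.

Shape 1 is a cubic bezier drawn with `<path>`. Its stroke #0000ff means cut at S843, F664. After flipping Y the toolpath is (70.43,111.98) → (85.32,95.36) → (106.38,74.19) → (130.42,52.62) → (154.23,34.77) → (174.62,24.79) → (188.39,26.80).

Shape 2 is a regular polygon drawn with `<polygon>`. Its stroke #0000ff means cut at S843, F664. After flipping Y the toolpath is (257.16,107.57) → (269.10,111.45) → (272.98,99.51) → (261.04,95.63) → (257.16,107.57), returning to the start.

Shape 3 is a closed polygon drawn with `<polygon>`. Its stroke #0000ff means cut at S843, F664. After flipping Y the toolpath is (225.99,93.27) → (117.58,93.39) → (69.89,79.28) → (40.65,92.69) → (225.99,93.27), returning to the start.

Shape 4 is a cubic bezier drawn with `<path>`. Its stroke #0000ff means cut at S843, F664. After flipping Y the toolpath is (145.72,67.80) → (144.12,71.47) → (127.12,70.80) → (102.17,68.54) → (76.72,67.42) → (58.22,70.19) → (54.11,79.60).

Shape 5 is a rectangle drawn with `<polygon>`. Its stroke #0000ff means cut at S843, F664. After flipping Y the toolpath is (118.68,85.72) → (215.22,85.72) → (215.22,76.46) → (118.68,76.46) → (118.68,85.72), returning to the start.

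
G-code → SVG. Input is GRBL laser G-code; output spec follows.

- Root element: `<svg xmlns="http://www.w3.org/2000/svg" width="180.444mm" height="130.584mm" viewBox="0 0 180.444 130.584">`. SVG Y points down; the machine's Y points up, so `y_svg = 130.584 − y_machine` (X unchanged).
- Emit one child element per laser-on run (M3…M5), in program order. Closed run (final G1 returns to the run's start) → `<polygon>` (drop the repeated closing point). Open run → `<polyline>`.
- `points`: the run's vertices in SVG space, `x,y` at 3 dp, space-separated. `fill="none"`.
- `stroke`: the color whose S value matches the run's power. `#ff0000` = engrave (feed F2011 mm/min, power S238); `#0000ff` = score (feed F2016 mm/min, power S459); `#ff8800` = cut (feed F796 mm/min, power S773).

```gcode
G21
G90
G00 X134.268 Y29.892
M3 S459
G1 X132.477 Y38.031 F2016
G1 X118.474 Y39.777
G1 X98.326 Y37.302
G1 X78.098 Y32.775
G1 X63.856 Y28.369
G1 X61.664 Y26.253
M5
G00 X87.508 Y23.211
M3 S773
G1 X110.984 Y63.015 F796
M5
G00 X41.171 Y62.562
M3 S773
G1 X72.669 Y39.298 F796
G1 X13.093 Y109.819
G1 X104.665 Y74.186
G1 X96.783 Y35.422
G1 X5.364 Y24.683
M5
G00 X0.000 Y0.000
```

Each laser-on run becomes one SVG element. Flip Y back into SVG space with y_svg = 130.584 − y_machine.

Run 1: the run's S459 means `#0000ff` (score). The run is open, so emit a `<polyline>` with points (Y-flipped): 134.268,100.692 132.477,92.553 118.474,90.807 98.326,93.282 78.098,97.809 63.856,102.215 61.664,104.331.

Run 2: power S773 maps to stroke `#ff8800` (cut). The run is open, so emit a `<polyline>` with points (Y-flipped): 87.508,107.373 110.984,67.569.

Run 3: power S773 maps to stroke `#ff8800` (cut). The run is open, so emit a `<polyline>` with points (Y-flipped): 41.171,68.022 72.669,91.286 13.093,20.765 104.665,56.398 96.783,95.162 5.364,105.901.

<svg xmlns="http://www.w3.org/2000/svg" width="180.444mm" height="130.584mm" viewBox="0 0 180.444 130.584">
  <polyline points="134.268,100.692 132.477,92.553 118.474,90.807 98.326,93.282 78.098,97.809 63.856,102.215 61.664,104.331" fill="none" stroke="#0000ff"/>
  <polyline points="87.508,107.373 110.984,67.569" fill="none" stroke="#ff8800"/>
  <polyline points="41.171,68.022 72.669,91.286 13.093,20.765 104.665,56.398 96.783,95.162 5.364,105.901" fill="none" stroke="#ff8800"/>
</svg>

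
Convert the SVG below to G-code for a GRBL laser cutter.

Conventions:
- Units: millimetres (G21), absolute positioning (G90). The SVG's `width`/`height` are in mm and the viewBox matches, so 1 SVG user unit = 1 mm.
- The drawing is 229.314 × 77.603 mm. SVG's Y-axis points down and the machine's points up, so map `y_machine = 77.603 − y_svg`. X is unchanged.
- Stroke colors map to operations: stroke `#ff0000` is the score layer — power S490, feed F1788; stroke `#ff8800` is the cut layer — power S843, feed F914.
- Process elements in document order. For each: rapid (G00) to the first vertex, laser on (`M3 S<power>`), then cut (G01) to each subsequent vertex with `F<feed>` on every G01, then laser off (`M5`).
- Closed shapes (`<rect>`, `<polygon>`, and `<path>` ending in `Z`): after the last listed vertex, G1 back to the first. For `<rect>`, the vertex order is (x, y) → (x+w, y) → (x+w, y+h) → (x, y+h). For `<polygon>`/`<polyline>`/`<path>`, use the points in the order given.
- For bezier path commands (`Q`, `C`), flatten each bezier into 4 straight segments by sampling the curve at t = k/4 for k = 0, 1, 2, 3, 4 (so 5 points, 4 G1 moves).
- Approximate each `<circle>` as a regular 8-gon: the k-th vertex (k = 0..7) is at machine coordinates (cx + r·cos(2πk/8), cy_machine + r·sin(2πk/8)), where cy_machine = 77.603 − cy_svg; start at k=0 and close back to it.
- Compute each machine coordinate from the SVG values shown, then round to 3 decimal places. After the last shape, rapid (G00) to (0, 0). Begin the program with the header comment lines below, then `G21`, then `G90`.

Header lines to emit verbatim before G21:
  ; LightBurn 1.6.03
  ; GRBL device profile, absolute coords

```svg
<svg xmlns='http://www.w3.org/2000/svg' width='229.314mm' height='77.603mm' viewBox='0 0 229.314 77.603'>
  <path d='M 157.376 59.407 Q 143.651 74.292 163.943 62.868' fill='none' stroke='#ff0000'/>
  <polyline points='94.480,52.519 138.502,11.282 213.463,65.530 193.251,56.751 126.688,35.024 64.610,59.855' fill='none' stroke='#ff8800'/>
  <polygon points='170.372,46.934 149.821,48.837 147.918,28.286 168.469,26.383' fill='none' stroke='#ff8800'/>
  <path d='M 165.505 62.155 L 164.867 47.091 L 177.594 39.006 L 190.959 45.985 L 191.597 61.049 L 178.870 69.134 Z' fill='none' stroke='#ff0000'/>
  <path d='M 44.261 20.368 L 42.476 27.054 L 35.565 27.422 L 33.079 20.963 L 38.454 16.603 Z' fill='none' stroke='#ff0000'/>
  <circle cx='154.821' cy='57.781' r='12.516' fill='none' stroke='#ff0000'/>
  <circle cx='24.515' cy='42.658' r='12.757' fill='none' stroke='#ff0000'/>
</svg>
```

viewBox `0 0 229.314 77.603` with mm width/height → 1 unit = 1 mm. Flip: y_m = 77.603 − y_svg.

**Shape 1** — `<path>` quadratic bezier, stroke `#ff0000` → score (S490, F1788). Control points (SVG): P0=(157.376,59.407), P1=(143.651,74.292), P2=(163.943,62.868); sampled at t=k/4. Machine vertices: (157.376,18.196) → (152.640,12.398) → (152.155,9.888) → (155.923,10.667) → (163.943,14.735). Open path.

**Shape 2** — `<polyline>` open polyline, stroke `#ff8800` → cut (S843, F914). Machine vertices: (94.480,25.084) → (138.502,66.321) → (213.463,12.073) → (193.251,20.852) → (126.688,42.579) → (64.610,17.748). Open path.

**Shape 3** — `<polygon>` regular polygon, stroke `#ff8800` → cut (S843, F914). Machine vertices: (170.372,30.669) → (149.821,28.766) → (147.918,49.317) → (168.469,51.220) → (170.372,30.669). Closed: final G1 returns to the first vertex.

**Shape 4** — `<path>` regular polygon, stroke `#ff0000` → score (S490, F1788). Machine vertices: (165.505,15.448) → (164.867,30.512) → (177.594,38.597) → (190.959,31.618) → (191.597,16.554) → (178.870,8.469) → (165.505,15.448). Closed: final G1 returns to the first vertex.

**Shape 5** — `<path>` regular polygon, stroke `#ff0000` → score (S490, F1788). Machine vertices: (44.261,57.235) → (42.476,50.549) → (35.565,50.181) → (33.079,56.640) → (38.454,61.000) → (44.261,57.235). Closed: final G1 returns to the first vertex.

**Shape 6** — `<circle>` circle, stroke `#ff0000` → score (S490, F1788). Machine vertices: (167.337,19.822) → (163.671,28.672) → (154.821,32.338) → (145.971,28.672) → (142.305,19.822) → (145.971,10.972) → (154.821,7.306) → (163.671,10.972) → (167.337,19.822). Closed: final G1 returns to the first vertex.

**Shape 7** — `<circle>` circle, stroke `#ff0000` → score (S490, F1788). Machine vertices: (37.272,34.945) → (33.536,43.966) → (24.515,47.702) → (15.494,43.966) → (11.758,34.945) → (15.494,25.924) → (24.515,22.188) → (33.536,25.924) → (37.272,34.945). Closed: final G1 returns to the first vertex.

; LightBurn 1.6.03
; GRBL device profile, absolute coords
G21
G90
G00 X157.376 Y18.196
M3 S490
G01 X152.640 Y12.398 F1788
G01 X152.155 Y9.888 F1788
G01 X155.923 Y10.667 F1788
G01 X163.943 Y14.735 F1788
M5
G00 X94.480 Y25.084
M3 S843
G01 X138.502 Y66.321 F914
G01 X213.463 Y12.073 F914
G01 X193.251 Y20.852 F914
G01 X126.688 Y42.579 F914
G01 X64.610 Y17.748 F914
M5
G00 X170.372 Y30.669
M3 S843
G01 X149.821 Y28.766 F914
G01 X147.918 Y49.317 F914
G01 X168.469 Y51.220 F914
G01 X170.372 Y30.669 F914
M5
G00 X165.505 Y15.448
M3 S490
G01 X164.867 Y30.512 F1788
G01 X177.594 Y38.597 F1788
G01 X190.959 Y31.618 F1788
G01 X191.597 Y16.554 F1788
G01 X178.870 Y8.469 F1788
G01 X165.505 Y15.448 F1788
M5
G00 X44.261 Y57.235
M3 S490
G01 X42.476 Y50.549 F1788
G01 X35.565 Y50.181 F1788
G01 X33.079 Y56.640 F1788
G01 X38.454 Y61.000 F1788
G01 X44.261 Y57.235 F1788
M5
G00 X167.337 Y19.822
M3 S490
G01 X163.671 Y28.672 F1788
G01 X154.821 Y32.338 F1788
G01 X145.971 Y28.672 F1788
G01 X142.305 Y19.822 F1788
G01 X145.971 Y10.972 F1788
G01 X154.821 Y7.306 F1788
G01 X163.671 Y10.972 F1788
G01 X167.337 Y19.822 F1788
M5
G00 X37.272 Y34.945
M3 S490
G01 X33.536 Y43.966 F1788
G01 X24.515 Y47.702 F1788
G01 X15.494 Y43.966 F1788
G01 X11.758 Y34.945 F1788
G01 X15.494 Y25.924 F1788
G01 X24.515 Y22.188 F1788
G01 X33.536 Y25.924 F1788
G01 X37.272 Y34.945 F1788
M5
G00 X0.000 Y0.000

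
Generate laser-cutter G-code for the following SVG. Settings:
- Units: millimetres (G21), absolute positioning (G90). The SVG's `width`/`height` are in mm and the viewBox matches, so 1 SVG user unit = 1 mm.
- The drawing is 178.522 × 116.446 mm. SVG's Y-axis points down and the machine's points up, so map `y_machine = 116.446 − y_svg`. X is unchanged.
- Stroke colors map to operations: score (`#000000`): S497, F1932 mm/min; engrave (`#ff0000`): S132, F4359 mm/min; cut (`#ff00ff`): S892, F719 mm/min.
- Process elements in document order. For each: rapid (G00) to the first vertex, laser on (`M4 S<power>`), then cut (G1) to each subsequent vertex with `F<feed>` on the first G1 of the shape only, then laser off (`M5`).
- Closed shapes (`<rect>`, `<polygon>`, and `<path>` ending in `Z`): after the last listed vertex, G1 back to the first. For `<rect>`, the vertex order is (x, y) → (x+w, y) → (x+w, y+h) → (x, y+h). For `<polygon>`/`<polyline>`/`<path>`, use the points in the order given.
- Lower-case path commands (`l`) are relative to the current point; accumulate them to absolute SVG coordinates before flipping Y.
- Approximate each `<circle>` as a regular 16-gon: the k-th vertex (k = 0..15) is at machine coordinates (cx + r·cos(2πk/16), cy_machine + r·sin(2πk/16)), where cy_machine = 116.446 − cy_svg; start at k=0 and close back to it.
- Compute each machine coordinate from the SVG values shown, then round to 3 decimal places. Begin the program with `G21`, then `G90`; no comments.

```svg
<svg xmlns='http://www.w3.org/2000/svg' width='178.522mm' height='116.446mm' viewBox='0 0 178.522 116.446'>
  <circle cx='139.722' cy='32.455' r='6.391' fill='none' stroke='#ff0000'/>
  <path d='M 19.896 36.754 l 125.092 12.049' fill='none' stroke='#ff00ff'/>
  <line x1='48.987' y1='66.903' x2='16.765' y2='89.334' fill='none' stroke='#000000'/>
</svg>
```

Since the viewBox matches the mm dimensions, user units are millimetres directly. The only transform is the Y-flip y_m = 116.446 − y_svg.

Shape 1 is a circle drawn with `<circle>`. Its stroke #ff0000 means engrave at S132, F4359. After flipping Y the toolpath is (146.113,83.991) → (145.627,86.437) → (144.241,88.510) → (142.168,89.896) → (139.722,90.382) → (137.276,89.896) → (135.203,88.510) → (133.817,86.437) → (133.331,83.991) → (133.817,81.545) → (135.203,79.472) → (137.276,78.086) → (139.722,77.600) → (142.168,78.086) → (144.241,79.472) → (145.627,81.545) → (146.113,83.991), returning to the start.

Shape 2 is a line segment drawn with `<path>`. Its stroke #ff00ff means cut at S892, F719. After flipping Y the toolpath is (19.896,79.692) → (144.988,67.643).

Shape 3 is a line segment drawn with `<line>`. Its stroke #000000 means score at S497, F1932. After flipping Y the toolpath is (48.987,49.543) → (16.765,27.112).

G21
G90
G00 X146.113 Y83.991
M4 S132
G1 X145.627 Y86.437 F4359
G1 X144.241 Y88.510
G1 X142.168 Y89.896
G1 X139.722 Y90.382
G1 X137.276 Y89.896
G1 X135.203 Y88.510
G1 X133.817 Y86.437
G1 X133.331 Y83.991
G1 X133.817 Y81.545
G1 X135.203 Y79.472
G1 X137.276 Y78.086
G1 X139.722 Y77.600
G1 X142.168 Y78.086
G1 X144.241 Y79.472
G1 X145.627 Y81.545
G1 X146.113 Y83.991
M5
G00 X19.896 Y79.692
M4 S892
G1 X144.988 Y67.643 F719
M5
G00 X48.987 Y49.543
M4 S497
G1 X16.765 Y27.112 F1932
M5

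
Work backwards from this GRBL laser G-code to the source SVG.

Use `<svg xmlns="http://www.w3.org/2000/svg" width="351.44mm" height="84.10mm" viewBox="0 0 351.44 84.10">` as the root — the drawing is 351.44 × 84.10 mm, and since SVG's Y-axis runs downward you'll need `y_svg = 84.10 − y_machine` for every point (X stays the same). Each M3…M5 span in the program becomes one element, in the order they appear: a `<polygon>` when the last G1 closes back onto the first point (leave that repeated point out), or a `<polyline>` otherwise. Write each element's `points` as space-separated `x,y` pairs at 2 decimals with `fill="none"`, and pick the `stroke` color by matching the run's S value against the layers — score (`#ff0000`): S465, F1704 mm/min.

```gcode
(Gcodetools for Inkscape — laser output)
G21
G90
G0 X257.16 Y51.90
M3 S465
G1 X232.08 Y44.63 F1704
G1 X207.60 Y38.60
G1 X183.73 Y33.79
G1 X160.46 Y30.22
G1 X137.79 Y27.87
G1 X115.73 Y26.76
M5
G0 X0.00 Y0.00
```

<svg xmlns="http://www.w3.org/2000/svg" width="351.44mm" height="84.10mm" viewBox="0 0 351.44 84.10">
  <polyline points="257.16,32.20 232.08,39.47 207.60,45.50 183.73,50.31 160.46,53.88 137.79,56.23 115.73,57.34" fill="none" stroke="#ff0000"/>
</svg>

Each laser-on run becomes one SVG element. Flip Y back into SVG space with y_svg = 84.10 − y_machine. Every run uses S465, so all elements get stroke `#ff0000` (score).

Run 1: The run is open, so emit a `<polyline>` with points (Y-flipped): 257.16,32.20 232.08,39.47 207.60,45.50 183.73,50.31 160.46,53.88 137.79,56.23 115.73,57.34.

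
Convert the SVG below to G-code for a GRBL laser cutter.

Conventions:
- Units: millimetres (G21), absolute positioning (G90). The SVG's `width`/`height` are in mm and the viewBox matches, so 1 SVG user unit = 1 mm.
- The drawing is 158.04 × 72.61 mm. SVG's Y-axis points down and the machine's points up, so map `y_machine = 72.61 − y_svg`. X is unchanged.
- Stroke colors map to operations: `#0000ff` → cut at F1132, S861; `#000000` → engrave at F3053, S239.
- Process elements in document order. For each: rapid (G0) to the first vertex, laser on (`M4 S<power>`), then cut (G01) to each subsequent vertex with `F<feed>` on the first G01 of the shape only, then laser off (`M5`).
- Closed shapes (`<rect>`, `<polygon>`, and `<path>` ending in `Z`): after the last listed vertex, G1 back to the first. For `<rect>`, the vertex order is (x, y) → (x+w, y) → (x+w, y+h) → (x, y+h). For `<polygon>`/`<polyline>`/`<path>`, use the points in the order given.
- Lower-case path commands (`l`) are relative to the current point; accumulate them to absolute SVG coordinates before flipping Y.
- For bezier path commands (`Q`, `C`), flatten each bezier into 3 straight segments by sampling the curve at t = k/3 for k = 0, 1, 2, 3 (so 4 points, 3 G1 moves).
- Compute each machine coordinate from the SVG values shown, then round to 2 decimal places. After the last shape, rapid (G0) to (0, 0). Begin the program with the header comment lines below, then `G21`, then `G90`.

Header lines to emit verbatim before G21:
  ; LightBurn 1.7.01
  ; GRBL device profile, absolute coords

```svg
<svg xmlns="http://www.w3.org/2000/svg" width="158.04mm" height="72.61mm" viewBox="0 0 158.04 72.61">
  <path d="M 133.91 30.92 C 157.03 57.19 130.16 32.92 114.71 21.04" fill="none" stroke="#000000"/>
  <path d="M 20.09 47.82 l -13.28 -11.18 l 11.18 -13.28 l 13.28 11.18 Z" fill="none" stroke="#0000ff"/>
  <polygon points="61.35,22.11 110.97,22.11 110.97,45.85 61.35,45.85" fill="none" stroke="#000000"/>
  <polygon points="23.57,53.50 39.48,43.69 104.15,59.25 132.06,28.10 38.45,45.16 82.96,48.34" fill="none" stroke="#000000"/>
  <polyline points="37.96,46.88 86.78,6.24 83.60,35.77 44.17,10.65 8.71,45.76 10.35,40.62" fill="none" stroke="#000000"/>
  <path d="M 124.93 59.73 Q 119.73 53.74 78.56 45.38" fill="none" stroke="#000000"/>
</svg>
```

1 u = 1 mm; y_m = 72.61 − y.

[1] `<path>` cubic bezier, #000000→engrave S239 F3053: (133.91,41.69) → (142.64,29.94) → (131.69,37.89) → (114.71,51.57)

[2] `<path>` regular polygon, #0000ff→cut S861 F1132: (20.09,24.79) → (6.81,35.97) → (17.99,49.25) → (31.27,38.07) → (20.09,24.79) (closed)

[3] `<polygon>` rectangle, #000000→engrave S239 F3053: (61.35,50.50) → (110.97,50.50) → (110.97,26.76) → (61.35,26.76) → (61.35,50.50) (closed)

[4] `<polygon>` closed polygon, #000000→engrave S239 F3053: (23.57,19.11) → (39.48,28.92) → (104.15,13.36) → (132.06,44.51) → (38.45,27.45) → (82.96,24.27) → (23.57,19.11) (closed)

[5] `<polyline>` open polyline, #000000→engrave S239 F3053: (37.96,25.73) → (86.78,66.37) → (83.60,36.84) → (44.17,61.96) → (8.71,26.85) → (10.35,31.99)

[6] `<path>` quadratic bezier, #000000→engrave S239 F3053: (124.93,12.88) → (117.47,17.14) → (102.01,21.92) → (78.56,27.23)

; LightBurn 1.7.01
; GRBL device profile, absolute coords
G21
G90
G0 X133.91 Y41.69
M4 S239
G01 X142.64 Y29.94 F3053
G01 X131.69 Y37.89
G01 X114.71 Y51.57
M5
G0 X20.09 Y24.79
M4 S861
G01 X6.81 Y35.97 F1132
G01 X17.99 Y49.25
G01 X31.27 Y38.07
G01 X20.09 Y24.79
M5
G0 X61.35 Y50.50
M4 S239
G01 X110.97 Y50.50 F3053
G01 X110.97 Y26.76
G01 X61.35 Y26.76
G01 X61.35 Y50.50
M5
G0 X23.57 Y19.11
M4 S239
G01 X39.48 Y28.92 F3053
G01 X104.15 Y13.36
G01 X132.06 Y44.51
G01 X38.45 Y27.45
G01 X82.96 Y24.27
G01 X23.57 Y19.11
M5
G0 X37.96 Y25.73
M4 S239
G01 X86.78 Y66.37 F3053
G01 X83.60 Y36.84
G01 X44.17 Y61.96
G01 X8.71 Y26.85
G01 X10.35 Y31.99
M5
G0 X124.93 Y12.88
M4 S239
G01 X117.47 Y17.14 F3053
G01 X102.01 Y21.92
G01 X78.56 Y27.23
M5
G0 X0.00 Y0.00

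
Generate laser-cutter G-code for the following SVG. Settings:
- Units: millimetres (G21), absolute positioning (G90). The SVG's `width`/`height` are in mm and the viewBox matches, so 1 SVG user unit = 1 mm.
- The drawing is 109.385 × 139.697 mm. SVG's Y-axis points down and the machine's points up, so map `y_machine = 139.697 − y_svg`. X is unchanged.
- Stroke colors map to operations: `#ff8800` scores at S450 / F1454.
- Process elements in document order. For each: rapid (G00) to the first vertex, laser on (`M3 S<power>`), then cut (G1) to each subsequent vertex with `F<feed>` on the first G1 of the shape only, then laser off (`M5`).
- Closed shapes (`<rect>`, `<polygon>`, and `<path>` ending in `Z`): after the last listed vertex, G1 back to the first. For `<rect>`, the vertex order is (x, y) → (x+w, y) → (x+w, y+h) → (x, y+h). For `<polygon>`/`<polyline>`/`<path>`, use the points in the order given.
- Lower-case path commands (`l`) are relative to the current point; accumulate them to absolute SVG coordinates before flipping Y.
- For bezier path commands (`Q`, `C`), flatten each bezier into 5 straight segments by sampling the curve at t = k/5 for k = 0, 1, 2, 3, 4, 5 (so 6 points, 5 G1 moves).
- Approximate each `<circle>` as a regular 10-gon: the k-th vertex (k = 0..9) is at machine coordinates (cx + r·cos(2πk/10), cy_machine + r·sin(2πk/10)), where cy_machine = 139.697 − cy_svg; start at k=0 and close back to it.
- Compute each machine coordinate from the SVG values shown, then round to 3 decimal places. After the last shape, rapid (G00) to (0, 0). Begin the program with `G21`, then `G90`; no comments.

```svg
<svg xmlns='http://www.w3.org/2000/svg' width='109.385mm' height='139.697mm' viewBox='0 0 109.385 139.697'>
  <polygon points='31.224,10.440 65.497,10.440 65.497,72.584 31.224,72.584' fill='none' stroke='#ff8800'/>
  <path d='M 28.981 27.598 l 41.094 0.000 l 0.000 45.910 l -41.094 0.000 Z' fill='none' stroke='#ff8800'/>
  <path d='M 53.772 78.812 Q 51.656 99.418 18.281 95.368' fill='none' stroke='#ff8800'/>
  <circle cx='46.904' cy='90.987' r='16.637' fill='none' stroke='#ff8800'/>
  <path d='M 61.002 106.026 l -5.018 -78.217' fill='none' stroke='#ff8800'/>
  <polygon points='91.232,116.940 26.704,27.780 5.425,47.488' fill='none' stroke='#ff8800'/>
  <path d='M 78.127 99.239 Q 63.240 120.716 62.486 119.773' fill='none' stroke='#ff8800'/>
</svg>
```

Since the viewBox matches the mm dimensions, user units are millimetres directly. The only transform is the Y-flip y_m = 139.697 − y_svg.

Shape 1 is a rectangle drawn with `<polygon>`. Its stroke #ff8800 means score at S450, F1454. After flipping Y the toolpath is (31.224,129.257) → (65.497,129.257) → (65.497,67.113) → (31.224,67.113) → (31.224,129.257), returning to the start.

Shape 2 is a rectangle drawn with `<path>`. Its stroke #ff8800 means score at S450, F1454. After flipping Y the toolpath is (28.981,112.099) → (70.075,112.099) → (70.075,66.189) → (28.981,66.189) → (28.981,112.099), returning to the start.

Shape 3 is a quadratic bezier drawn with `<path>`. Its stroke #ff8800 means score at S450, F1454. After flipping Y the toolpath is (53.772,60.885) → (51.675,53.629) → (47.078,48.345) → (39.980,45.034) → (30.381,43.695) → (18.281,44.329).

Shape 4 is a circle drawn with `<circle>`. Its stroke #ff8800 means score at S450, F1454. After flipping Y the toolpath is (63.541,48.710) → (60.364,58.489) → (52.045,64.533) → (41.763,64.533) → (33.444,58.489) → (30.267,48.710) → (33.444,38.931) → (41.763,32.887) → (52.045,32.887) → (60.364,38.931) → (63.541,48.710), returning to the start.

Shape 5 is a line segment drawn with `<path>`. Its stroke #ff8800 means score at S450, F1454. After flipping Y the toolpath is (61.002,33.671) → (55.984,111.888).

Shape 6 is a closed polygon drawn with `<polygon>`. Its stroke #ff8800 means score at S450, F1454. After flipping Y the toolpath is (91.232,22.757) → (26.704,111.917) → (5.425,92.209) → (91.232,22.757), returning to the start.

Shape 7 is a quadratic bezier drawn with `<path>`. Its stroke #ff8800 means score at S450, F1454. After flipping Y the toolpath is (78.127,40.458) → (72.738,32.764) → (68.479,26.864) → (65.350,22.757) → (63.353,20.444) → (62.486,19.924).

G21
G90
G00 X31.224 Y129.257
M3 S450
G1 X65.497 Y129.257 F1454
G1 X65.497 Y67.113
G1 X31.224 Y67.113
G1 X31.224 Y129.257
M5
G00 X28.981 Y112.099
M3 S450
G1 X70.075 Y112.099 F1454
G1 X70.075 Y66.189
G1 X28.981 Y66.189
G1 X28.981 Y112.099
M5
G00 X53.772 Y60.885
M3 S450
G1 X51.675 Y53.629 F1454
G1 X47.078 Y48.345
G1 X39.980 Y45.034
G1 X30.381 Y43.695
G1 X18.281 Y44.329
M5
G00 X63.541 Y48.710
M3 S450
G1 X60.364 Y58.489 F1454
G1 X52.045 Y64.533
G1 X41.763 Y64.533
G1 X33.444 Y58.489
G1 X30.267 Y48.710
G1 X33.444 Y38.931
G1 X41.763 Y32.887
G1 X52.045 Y32.887
G1 X60.364 Y38.931
G1 X63.541 Y48.710
M5
G00 X61.002 Y33.671
M3 S450
G1 X55.984 Y111.888 F1454
M5
G00 X91.232 Y22.757
M3 S450
G1 X26.704 Y111.917 F1454
G1 X5.425 Y92.209
G1 X91.232 Y22.757
M5
G00 X78.127 Y40.458
M3 S450
G1 X72.738 Y32.764 F1454
G1 X68.479 Y26.864
G1 X65.350 Y22.757
G1 X63.353 Y20.444
G1 X62.486 Y19.924
M5
G00 X0.000 Y0.000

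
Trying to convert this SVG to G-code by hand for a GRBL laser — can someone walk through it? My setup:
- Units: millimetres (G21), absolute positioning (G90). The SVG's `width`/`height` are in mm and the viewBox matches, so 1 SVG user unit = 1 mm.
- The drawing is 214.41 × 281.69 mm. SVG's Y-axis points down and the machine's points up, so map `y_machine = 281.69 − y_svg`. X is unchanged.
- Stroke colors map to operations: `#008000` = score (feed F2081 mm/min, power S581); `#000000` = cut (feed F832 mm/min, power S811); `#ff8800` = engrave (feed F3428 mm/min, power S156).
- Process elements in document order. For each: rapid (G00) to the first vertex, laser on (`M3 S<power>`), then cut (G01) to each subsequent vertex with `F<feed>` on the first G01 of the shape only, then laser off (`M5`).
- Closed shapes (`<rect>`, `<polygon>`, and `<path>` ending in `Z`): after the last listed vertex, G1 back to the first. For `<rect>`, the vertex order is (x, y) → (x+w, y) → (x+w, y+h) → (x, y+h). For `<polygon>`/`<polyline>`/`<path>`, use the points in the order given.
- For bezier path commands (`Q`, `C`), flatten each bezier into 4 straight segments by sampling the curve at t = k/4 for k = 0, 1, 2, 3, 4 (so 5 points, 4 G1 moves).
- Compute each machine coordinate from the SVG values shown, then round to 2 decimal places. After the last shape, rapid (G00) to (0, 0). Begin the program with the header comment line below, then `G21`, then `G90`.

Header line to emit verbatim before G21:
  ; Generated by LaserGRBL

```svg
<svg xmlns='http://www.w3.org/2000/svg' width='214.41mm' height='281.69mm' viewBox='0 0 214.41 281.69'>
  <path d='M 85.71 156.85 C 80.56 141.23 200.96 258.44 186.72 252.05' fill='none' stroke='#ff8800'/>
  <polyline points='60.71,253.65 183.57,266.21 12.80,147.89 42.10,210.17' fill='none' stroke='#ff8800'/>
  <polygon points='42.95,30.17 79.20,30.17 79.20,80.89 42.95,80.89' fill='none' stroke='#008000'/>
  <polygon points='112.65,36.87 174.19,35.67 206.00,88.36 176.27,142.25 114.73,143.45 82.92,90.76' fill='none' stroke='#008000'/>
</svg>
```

1 u = 1 mm; y_m = 281.69 − y.

[1] `<path>` cubic bezier, #ff8800→engrave S156 F3428: (85.71,124.84) → (101.32,115.66) → (139.62,80.70) → (176.22,44.02) → (186.72,29.64)

[2] `<polyline>` open polyline, #ff8800→engrave S156 F3428: (60.71,28.04) → (183.57,15.48) → (12.80,133.80) → (42.10,71.52)

[3] `<polygon>` rectangle, #008000→score S581 F2081: (42.95,251.52) → (79.20,251.52) → (79.20,200.80) → (42.95,200.80) → (42.95,251.52) (closed)

[4] `<polygon>` regular polygon, #008000→score S581 F2081: (112.65,244.82) → (174.19,246.02) → (206.00,193.33) → (176.27,139.44) → (114.73,138.24) → (82.92,190.93) → (112.65,244.82) (closed)

; Generated by LaserGRBL
G21
G90
G00 X85.71 Y124.84
M3 S156
G01 X101.32 Y115.66 F3428
G01 X139.62 Y80.70
G01 X176.22 Y44.02
G01 X186.72 Y29.64
M5
G00 X60.71 Y28.04
M3 S156
G01 X183.57 Y15.48 F3428
G01 X12.80 Y133.80
G01 X42.10 Y71.52
M5
G00 X42.95 Y251.52
M3 S581
G01 X79.20 Y251.52 F2081
G01 X79.20 Y200.80
G01 X42.95 Y200.80
G01 X42.95 Y251.52
M5
G00 X112.65 Y244.82
M3 S581
G01 X174.19 Y246.02 F2081
G01 X206.00 Y193.33
G01 X176.27 Y139.44
G01 X114.73 Y138.24
G01 X82.92 Y190.93
G01 X112.65 Y244.82
M5
G00 X0.00 Y0.00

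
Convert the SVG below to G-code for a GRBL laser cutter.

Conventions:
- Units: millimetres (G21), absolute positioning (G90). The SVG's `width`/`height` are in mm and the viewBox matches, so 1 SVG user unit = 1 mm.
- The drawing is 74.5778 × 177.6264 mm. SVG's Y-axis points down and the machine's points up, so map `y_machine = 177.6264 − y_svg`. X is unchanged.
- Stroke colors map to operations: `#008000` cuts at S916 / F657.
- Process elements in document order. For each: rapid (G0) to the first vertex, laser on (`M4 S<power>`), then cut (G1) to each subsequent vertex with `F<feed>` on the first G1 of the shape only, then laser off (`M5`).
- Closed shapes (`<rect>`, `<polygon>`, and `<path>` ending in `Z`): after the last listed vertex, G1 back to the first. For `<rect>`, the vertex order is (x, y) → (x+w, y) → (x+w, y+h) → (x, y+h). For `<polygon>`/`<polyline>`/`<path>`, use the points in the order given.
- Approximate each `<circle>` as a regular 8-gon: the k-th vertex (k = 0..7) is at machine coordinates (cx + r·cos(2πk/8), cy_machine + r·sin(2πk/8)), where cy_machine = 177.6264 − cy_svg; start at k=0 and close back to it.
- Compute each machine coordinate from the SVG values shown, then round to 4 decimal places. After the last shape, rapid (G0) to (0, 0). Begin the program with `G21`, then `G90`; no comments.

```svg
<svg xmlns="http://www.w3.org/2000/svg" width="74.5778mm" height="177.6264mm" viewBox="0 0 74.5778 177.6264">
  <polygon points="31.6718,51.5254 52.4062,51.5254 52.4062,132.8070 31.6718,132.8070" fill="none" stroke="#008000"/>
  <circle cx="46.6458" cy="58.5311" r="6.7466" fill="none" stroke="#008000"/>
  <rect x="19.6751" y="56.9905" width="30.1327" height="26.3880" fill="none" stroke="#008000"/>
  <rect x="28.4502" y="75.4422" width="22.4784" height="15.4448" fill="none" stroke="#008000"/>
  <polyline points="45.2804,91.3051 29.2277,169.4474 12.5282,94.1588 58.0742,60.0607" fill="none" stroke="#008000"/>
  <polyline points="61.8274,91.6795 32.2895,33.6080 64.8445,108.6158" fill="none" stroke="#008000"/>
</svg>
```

1 u = 1 mm; y_m = 177.6264 − y.

[1] `<polygon>` rectangle, #008000→cut S916 F657: (31.6718,126.1010) → (52.4062,126.1010) → (52.4062,44.8194) → (31.6718,44.8194) → (31.6718,126.1010) (closed)

[2] `<circle>` circle, #008000→cut S916 F657: (53.3924,119.0953) → (51.4164,123.8659) → (46.6458,125.8419) → (41.8752,123.8659) → (39.8992,119.0953) → (41.8752,114.3247) → (46.6458,112.3487) → (51.4164,114.3247) → (53.3924,119.0953) (closed)

[3] `<rect>` rectangle, #008000→cut S916 F657: (19.6751,120.6359) → (49.8078,120.6359) → (49.8078,94.2479) → (19.6751,94.2479) → (19.6751,120.6359) (closed)

[4] `<rect>` rectangle, #008000→cut S916 F657: (28.4502,102.1842) → (50.9286,102.1842) → (50.9286,86.7394) → (28.4502,86.7394) → (28.4502,102.1842) (closed)

[5] `<polyline>` open polyline, #008000→cut S916 F657: (45.2804,86.3213) → (29.2277,8.1790) → (12.5282,83.4676) → (58.0742,117.5657)

[6] `<polyline>` open polyline, #008000→cut S916 F657: (61.8274,85.9469) → (32.2895,144.0184) → (64.8445,69.0106)

G21
G90
G0 X31.6718 Y126.1010
M4 S916
G1 X52.4062 Y126.1010 F657
G1 X52.4062 Y44.8194
G1 X31.6718 Y44.8194
G1 X31.6718 Y126.1010
M5
G0 X53.3924 Y119.0953
M4 S916
G1 X51.4164 Y123.8659 F657
G1 X46.6458 Y125.8419
G1 X41.8752 Y123.8659
G1 X39.8992 Y119.0953
G1 X41.8752 Y114.3247
G1 X46.6458 Y112.3487
G1 X51.4164 Y114.3247
G1 X53.3924 Y119.0953
M5
G0 X19.6751 Y120.6359
M4 S916
G1 X49.8078 Y120.6359 F657
G1 X49.8078 Y94.2479
G1 X19.6751 Y94.2479
G1 X19.6751 Y120.6359
M5
G0 X28.4502 Y102.1842
M4 S916
G1 X50.9286 Y102.1842 F657
G1 X50.9286 Y86.7394
G1 X28.4502 Y86.7394
G1 X28.4502 Y102.1842
M5
G0 X45.2804 Y86.3213
M4 S916
G1 X29.2277 Y8.1790 F657
G1 X12.5282 Y83.4676
G1 X58.0742 Y117.5657
M5
G0 X61.8274 Y85.9469
M4 S916
G1 X32.2895 Y144.0184 F657
G1 X64.8445 Y69.0106
M5
G0 X0.0000 Y0.0000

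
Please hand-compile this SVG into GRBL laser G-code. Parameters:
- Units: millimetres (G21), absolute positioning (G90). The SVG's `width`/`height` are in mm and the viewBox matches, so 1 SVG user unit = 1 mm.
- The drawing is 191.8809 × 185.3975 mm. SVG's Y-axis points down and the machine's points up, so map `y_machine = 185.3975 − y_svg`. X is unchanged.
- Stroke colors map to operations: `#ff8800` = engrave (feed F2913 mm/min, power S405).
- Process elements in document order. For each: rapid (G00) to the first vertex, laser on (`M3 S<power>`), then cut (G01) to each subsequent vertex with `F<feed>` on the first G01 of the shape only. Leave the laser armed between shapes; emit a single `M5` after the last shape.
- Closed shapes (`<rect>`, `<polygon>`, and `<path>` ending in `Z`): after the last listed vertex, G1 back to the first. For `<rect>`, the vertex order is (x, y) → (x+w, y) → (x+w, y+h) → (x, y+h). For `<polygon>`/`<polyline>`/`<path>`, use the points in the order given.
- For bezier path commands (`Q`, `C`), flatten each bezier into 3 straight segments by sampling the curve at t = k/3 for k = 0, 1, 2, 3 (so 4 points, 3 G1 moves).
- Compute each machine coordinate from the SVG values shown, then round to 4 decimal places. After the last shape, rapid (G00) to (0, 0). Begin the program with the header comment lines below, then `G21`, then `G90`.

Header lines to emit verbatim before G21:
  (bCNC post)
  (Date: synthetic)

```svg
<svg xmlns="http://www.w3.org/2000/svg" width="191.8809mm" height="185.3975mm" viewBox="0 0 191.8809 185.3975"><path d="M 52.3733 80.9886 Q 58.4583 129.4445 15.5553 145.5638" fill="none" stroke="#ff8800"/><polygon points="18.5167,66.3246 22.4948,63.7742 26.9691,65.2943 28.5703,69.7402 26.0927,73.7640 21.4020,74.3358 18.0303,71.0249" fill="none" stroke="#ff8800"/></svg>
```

Since the viewBox matches the mm dimensions, user units are millimetres directly. The only transform is the Y-flip y_m = 185.3975 − y_svg.

Shape 1 is a quadratic bezier drawn with `<path>`. Its stroke #ff8800 means engrave at S405, F2913. After flipping Y the toolpath is (52.3733,104.4089) → (50.9869,75.6979) → (38.7142,54.1729) → (15.5553,39.8337).

Shape 2 is a regular polygon drawn with `<polygon>`. Its stroke #ff8800 means engrave at S405, F2913. After flipping Y the toolpath is (18.5167,119.0729) → (22.4948,121.6233) → (26.9691,120.1032) → (28.5703,115.6573) → (26.0927,111.6335) → (21.4020,111.0617) → (18.0303,114.3726) → (18.5167,119.0729), returning to the start.

(bCNC post)
(Date: synthetic)
G21
G90
G00 X52.3733 Y104.4089
M3 S405
G01 X50.9869 Y75.6979 F2913
G01 X38.7142 Y54.1729
G01 X15.5553 Y39.8337
G00 X18.5167 Y119.0729
M3 S405
G01 X22.4948 Y121.6233 F2913
G01 X26.9691 Y120.1032
G01 X28.5703 Y115.6573
G01 X26.0927 Y111.6335
G01 X21.4020 Y111.0617
G01 X18.0303 Y114.3726
G01 X18.5167 Y119.0729
M5
G00 X0.0000 Y0.0000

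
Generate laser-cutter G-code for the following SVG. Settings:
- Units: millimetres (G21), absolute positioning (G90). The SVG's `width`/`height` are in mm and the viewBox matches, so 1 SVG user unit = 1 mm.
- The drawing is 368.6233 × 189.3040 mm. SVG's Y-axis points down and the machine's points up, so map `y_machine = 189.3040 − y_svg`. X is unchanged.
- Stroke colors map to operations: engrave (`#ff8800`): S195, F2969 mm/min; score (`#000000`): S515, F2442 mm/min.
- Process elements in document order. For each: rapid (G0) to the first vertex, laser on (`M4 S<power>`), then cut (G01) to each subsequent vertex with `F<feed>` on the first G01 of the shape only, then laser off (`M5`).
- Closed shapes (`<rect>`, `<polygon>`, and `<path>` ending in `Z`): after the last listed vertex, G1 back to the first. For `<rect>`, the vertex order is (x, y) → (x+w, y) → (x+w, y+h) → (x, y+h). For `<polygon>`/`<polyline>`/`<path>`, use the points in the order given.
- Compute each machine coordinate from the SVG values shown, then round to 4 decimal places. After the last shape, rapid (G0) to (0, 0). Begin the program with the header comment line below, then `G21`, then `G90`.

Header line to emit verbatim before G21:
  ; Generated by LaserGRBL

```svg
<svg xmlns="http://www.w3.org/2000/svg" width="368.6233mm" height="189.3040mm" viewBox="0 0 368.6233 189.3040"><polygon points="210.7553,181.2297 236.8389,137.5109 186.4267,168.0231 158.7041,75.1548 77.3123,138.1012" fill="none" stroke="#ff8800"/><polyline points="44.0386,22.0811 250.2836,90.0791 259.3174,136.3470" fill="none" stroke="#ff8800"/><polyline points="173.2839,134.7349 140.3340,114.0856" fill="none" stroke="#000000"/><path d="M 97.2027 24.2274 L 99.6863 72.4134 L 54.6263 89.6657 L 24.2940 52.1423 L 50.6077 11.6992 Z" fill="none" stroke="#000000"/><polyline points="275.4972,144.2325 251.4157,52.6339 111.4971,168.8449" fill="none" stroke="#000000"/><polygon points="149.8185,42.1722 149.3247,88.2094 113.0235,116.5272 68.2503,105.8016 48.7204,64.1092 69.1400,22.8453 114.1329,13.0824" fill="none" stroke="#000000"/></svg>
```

viewBox `0 0 368.6233 189.3040` with mm width/height → 1 unit = 1 mm. Flip: y_m = 189.3040 − y_svg.

**Shape 1** — `<polygon>` closed polygon, stroke `#ff8800` → engrave (S195, F2969). Machine vertices: (210.7553,8.0743) → (236.8389,51.7931) → (186.4267,21.2809) → (158.7041,114.1492) → (77.3123,51.2028) → (210.7553,8.0743). Closed: final G1 returns to the first vertex.

**Shape 2** — `<polyline>` open polyline, stroke `#ff8800` → engrave (S195, F2969). Machine vertices: (44.0386,167.2229) → (250.2836,99.2249) → (259.3174,52.9570). Open path.

**Shape 3** — `<polyline>` line segment, stroke `#000000` → score (S515, F2442). Machine vertices: (173.2839,54.5691) → (140.3340,75.2184). Open path.

**Shape 4** — `<path>` regular polygon, stroke `#000000` → score (S515, F2442). Machine vertices: (97.2027,165.0766) → (99.6863,116.8906) → (54.6263,99.6383) → (24.2940,137.1617) → (50.6077,177.6048) → (97.2027,165.0766). Closed: final G1 returns to the first vertex.

**Shape 5** — `<polyline>` open polyline, stroke `#000000` → score (S515, F2442). Machine vertices: (275.4972,45.0715) → (251.4157,136.6701) → (111.4971,20.4591). Open path.

**Shape 6** — `<polygon>` regular polygon, stroke `#000000` → score (S515, F2442). Machine vertices: (149.8185,147.1318) → (149.3247,101.0946) → (113.0235,72.7768) → (68.2503,83.5024) → (48.7204,125.1948) → (69.1400,166.4587) → (114.1329,176.2216) → (149.8185,147.1318). Closed: final G1 returns to the first vertex.

; Generated by LaserGRBL
G21
G90
G0 X210.7553 Y8.0743
M4 S195
G01 X236.8389 Y51.7931 F2969
G01 X186.4267 Y21.2809
G01 X158.7041 Y114.1492
G01 X77.3123 Y51.2028
G01 X210.7553 Y8.0743
M5
G0 X44.0386 Y167.2229
M4 S195
G01 X250.2836 Y99.2249 F2969
G01 X259.3174 Y52.9570
M5
G0 X173.2839 Y54.5691
M4 S515
G01 X140.3340 Y75.2184 F2442
M5
G0 X97.2027 Y165.0766
M4 S515
G01 X99.6863 Y116.8906 F2442
G01 X54.6263 Y99.6383
G01 X24.2940 Y137.1617
G01 X50.6077 Y177.6048
G01 X97.2027 Y165.0766
M5
G0 X275.4972 Y45.0715
M4 S515
G01 X251.4157 Y136.6701 F2442
G01 X111.4971 Y20.4591
M5
G0 X149.8185 Y147.1318
M4 S515
G01 X149.3247 Y101.0946 F2442
G01 X113.0235 Y72.7768
G01 X68.2503 Y83.5024
G01 X48.7204 Y125.1948
G01 X69.1400 Y166.4587
G01 X114.1329 Y176.2216
G01 X149.8185 Y147.1318
M5
G0 X0.0000 Y0.0000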